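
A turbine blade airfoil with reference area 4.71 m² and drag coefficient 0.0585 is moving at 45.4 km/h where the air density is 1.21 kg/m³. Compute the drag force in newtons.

D = 26.5 N

Convert speed: v = 45.4 km/h ÷ 3.6 = 12.61 m/s.
D = ½ρv²S·CD = ½ × 1.21 × 12.61² × 4.71 × 0.0585 = 26.5 N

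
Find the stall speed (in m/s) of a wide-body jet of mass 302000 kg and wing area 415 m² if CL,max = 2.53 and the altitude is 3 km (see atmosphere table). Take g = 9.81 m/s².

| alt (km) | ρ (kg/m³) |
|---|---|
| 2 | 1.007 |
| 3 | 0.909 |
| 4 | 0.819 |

At 3 km, from the table: ρ = 0.909 kg/m³.
Weight W = mg = 302000 × 9.81 = 2.963×10^6 N.
V_stall = √(2W/(ρ·S·CL,max)) = √(2 × 2.963×10^6 / (0.909 × 415 × 2.53))
V_stall = √6208 = 78.8 m/s

V_stall = 78.8 m/s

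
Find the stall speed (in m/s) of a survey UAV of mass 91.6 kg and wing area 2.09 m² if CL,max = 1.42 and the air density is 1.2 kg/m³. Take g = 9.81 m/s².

V_stall = 22.5 m/s

At stall, lift equals weight: L = W = m·g = 91.6 × 9.81 = 898.6 N.
From L = ½ρV²S·CL,max = W: V_stall = √(2W/(ρSCL,max)) = √(2·898.6/(1.2·2.09·1.42))
V_stall = √504.6 = 22.5 m/s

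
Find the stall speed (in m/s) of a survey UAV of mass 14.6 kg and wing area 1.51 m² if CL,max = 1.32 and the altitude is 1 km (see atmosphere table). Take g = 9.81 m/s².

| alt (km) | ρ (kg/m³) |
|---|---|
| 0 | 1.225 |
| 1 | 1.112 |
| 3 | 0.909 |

At 1 km, from the table: ρ = 1.112 kg/m³.
At stall, lift equals weight: L = W = m·g = 14.6 × 9.81 = 143.2 N.
From L = ½ρV²S·CL,max = W: V_stall = √(2W/(ρSCL,max)) = √(2·143.2/(1.112·1.51·1.32))
V_stall = √129.2 = 11.4 m/s

V_stall = 11.4 m/s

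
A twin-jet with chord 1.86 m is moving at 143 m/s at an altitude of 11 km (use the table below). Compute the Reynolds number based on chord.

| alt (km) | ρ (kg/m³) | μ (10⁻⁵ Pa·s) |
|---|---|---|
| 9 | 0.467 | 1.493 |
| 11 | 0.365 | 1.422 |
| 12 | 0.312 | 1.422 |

At 11 km, from the table: ρ = 0.365 kg/m³, μ = 1.422×10⁻⁵ Pa·s.
Re = ρ·v·c/μ = 0.365 × 143 × 1.86 / (1.422×10⁻⁵) = 6.83×10^6

Re = 6.83×10^6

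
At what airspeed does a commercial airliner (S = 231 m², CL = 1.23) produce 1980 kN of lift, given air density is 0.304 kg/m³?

v = 214 m/s

L = ½ρv²S·CL ⇒ v = √(2L/(ρ·S·CL))
v = √(2 × 1.98×10^6 / (0.304 × 231 × 1.23)) = √45850 = 214 m/s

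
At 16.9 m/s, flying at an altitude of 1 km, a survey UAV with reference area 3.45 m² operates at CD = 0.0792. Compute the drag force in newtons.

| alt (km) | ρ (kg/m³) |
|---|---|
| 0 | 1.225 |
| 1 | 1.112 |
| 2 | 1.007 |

D = 43.4 N

At 1 km, from the table: ρ = 1.112 kg/m³.
D = ½ρv²S·CD = ½ × 1.112 × 16.9² × 3.45 × 0.0792 = 43.4 N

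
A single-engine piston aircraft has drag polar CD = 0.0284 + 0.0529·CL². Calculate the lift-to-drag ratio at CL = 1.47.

L/D = 10.3

CD = 0.0284 + 0.0529 × 1.47² = 0.1427
L/D = CL/CD = 1.47 / 0.1427 = 10.3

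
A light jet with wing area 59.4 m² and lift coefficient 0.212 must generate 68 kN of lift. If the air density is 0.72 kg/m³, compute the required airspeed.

L = ½ρv²S·CL ⇒ v = √(2L/(ρ·S·CL))
v = √(2 × 68000 / (0.72 × 59.4 × 0.212)) = √15000 = 122 m/s

v = 122 m/s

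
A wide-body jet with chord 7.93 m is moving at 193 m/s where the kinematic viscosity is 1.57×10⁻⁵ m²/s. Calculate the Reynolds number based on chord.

Re = 9.75×10^7

Re = v·c/ν = 193 × 7.93 / (1.57×10⁻⁵) = 9.75×10^7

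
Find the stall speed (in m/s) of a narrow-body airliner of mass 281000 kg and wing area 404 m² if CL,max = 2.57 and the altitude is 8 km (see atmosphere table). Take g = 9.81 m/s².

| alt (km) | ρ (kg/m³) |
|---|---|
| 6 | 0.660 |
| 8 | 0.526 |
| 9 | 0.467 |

V_stall = 100 m/s

At 8 km, from the table: ρ = 0.526 kg/m³.
At stall, lift equals weight: L = W = m·g = 281000 × 9.81 = 2.757×10^6 N.
V_stall = √(2W/(ρ·S·CL,max)) = √(2 × 2.757×10^6 / (0.526 × 404 × 2.57))
V_stall = √10090 = 100 m/s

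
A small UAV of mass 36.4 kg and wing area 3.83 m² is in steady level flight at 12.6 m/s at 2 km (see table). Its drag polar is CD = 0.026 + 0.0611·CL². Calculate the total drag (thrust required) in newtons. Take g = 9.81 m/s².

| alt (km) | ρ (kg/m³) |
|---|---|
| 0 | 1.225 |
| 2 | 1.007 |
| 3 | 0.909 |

D = 33.4 N

At 2 km, from the table: ρ = 1.007 kg/m³.
Weight W = mg = 36.4 × 9.81 = 357.08 N; in level flight L = W.
q = ½ρv² = ½ × 1.007 × 12.6² = 79.94 Pa.
Required CL = L/(qS) = 357.08/(79.94·3.83) = 1.166.
CD = 0.026 + 0.0611 × 1.166² = 0.1091.
D = q·S·CD = 79.94 × 3.83 × 0.1091 = 33.41 N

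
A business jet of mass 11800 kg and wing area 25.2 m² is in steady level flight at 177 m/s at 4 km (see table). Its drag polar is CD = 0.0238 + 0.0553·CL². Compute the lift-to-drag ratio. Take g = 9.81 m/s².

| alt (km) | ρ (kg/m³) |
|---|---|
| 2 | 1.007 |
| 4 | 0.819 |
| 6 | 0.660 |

At 4 km, from the table: ρ = 0.819 kg/m³.
Weight W = mg = 11800 × 9.81 = 1.1576×10^5 N; in level flight L = W.
q = ½ρv² = ½ × 0.819 × 177² = 12830 Pa.
CL = W/(q·S) = 1.1576×10^5 / (12830 × 25.2) = 0.3581.
CD = 0.0238 + 0.0553 × 0.3581² = 0.03089.
L/D = CL/CD = 0.3581 / 0.03089 = 11.6

L/D = 11.6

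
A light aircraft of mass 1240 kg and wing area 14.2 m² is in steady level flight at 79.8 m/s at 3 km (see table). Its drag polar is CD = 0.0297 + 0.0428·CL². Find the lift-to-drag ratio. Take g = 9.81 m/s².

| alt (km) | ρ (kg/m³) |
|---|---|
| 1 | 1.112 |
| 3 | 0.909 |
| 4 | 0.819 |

L/D = 8.85

At 3 km, from the table: ρ = 0.909 kg/m³.
Weight W = mg = 1240 × 9.81 = 12164 N; in level flight L = W.
q = ½ρv² = ½ × 0.909 × 79.8² = 2894 Pa.
CL = W/(q·S) = 12164 / (2894 × 14.2) = 0.296.
CD = 0.0297 + 0.0428 × 0.296² = 0.03345.
L/D = CL/CD = 0.296 / 0.03345 = 8.85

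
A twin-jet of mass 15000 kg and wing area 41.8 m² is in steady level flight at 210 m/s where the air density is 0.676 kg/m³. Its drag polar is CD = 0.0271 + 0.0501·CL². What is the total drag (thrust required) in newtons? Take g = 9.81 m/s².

In steady level flight, lift balances weight: W = mg = 15000 × 9.81 = 1.4715×10^5 N.
q = ½ρv² = ½ × 0.676 × 210² = 14910 Pa.
Required CL = L/(qS) = 1.4715×10^5/(14910·41.8) = 0.2362.
CD = 0.0271 + 0.0501 × 0.2362² = 0.02989.
D = q·S·CD = 14910 × 41.8 × 0.02989 = 18630 N

D = 18600 N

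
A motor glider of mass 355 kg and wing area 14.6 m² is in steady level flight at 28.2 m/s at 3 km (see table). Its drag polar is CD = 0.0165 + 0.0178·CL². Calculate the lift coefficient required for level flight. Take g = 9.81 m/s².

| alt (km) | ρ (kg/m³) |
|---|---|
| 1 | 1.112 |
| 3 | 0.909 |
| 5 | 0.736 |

At 3 km, from the table: ρ = 0.909 kg/m³.
Level flight ⇒ L = W = m·g = 355 × 9.81 = 3482.6 N.
Dynamic pressure q = 0.5 × 0.909 × 28.2² = 361.4 Pa.
Required CL = L/(qS) = 3482.6/(361.4·14.6) = 0.66.

CL = 0.66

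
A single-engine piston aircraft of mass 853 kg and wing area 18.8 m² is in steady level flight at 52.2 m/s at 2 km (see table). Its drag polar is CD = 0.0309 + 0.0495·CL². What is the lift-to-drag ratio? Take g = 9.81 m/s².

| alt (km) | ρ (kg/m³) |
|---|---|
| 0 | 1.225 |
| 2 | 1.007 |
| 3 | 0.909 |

At 2 km, from the table: ρ = 1.007 kg/m³.
Weight W = mg = 853 × 9.81 = 8367.9 N; in level flight L = W.
q = ½ρv² = ½ × 1.007 × 52.2² = 1372 Pa.
CL = W/(q·S) = 8367.9 / (1372 × 18.8) = 0.3244.
CD = 0.0309 + 0.0495 × 0.3244² = 0.03611.
L/D = CL/CD = 0.3244 / 0.03611 = 8.98

L/D = 8.98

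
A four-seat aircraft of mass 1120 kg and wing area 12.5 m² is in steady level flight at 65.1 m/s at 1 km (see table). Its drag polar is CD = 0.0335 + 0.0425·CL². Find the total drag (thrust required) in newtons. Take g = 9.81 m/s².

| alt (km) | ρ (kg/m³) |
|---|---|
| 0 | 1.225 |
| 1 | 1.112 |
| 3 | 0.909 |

D = 1160 N

At 1 km, from the table: ρ = 1.112 kg/m³.
Weight W = mg = 1120 × 9.81 = 10987 N; in level flight L = W.
q = ½ρv² = ½ × 1.112 × 65.1² = 2356 Pa.
Required CL = L/(qS) = 10987/(2356·12.5) = 0.373.
CD = 0.0335 + 0.0425 × 0.373² = 0.03941.
D = q·S·CD = 2356 × 12.5 × 0.03941 = 1161 N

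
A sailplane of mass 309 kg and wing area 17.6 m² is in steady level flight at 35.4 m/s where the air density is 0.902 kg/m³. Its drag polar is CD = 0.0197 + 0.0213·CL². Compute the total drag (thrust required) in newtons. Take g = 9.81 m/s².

D = 216 N

In steady level flight, lift balances weight: W = mg = 309 × 9.81 = 3031.3 N.
q = ½ρv² = ½ × 0.902 × 35.4² = 565.2 Pa.
CL = W/(q·S) = 3031.3 / (565.2 × 17.6) = 0.3047.
CD = 0.0197 + 0.0213 × 0.3047² = 0.02168.
D = q·S·CD = 565.2 × 17.6 × 0.02168 = 215.6 N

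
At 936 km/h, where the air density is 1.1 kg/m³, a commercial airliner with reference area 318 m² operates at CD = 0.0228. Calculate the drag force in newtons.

Convert speed: v = 936 km/h ÷ 3.6 = 260 m/s.
D = ½ρv²S·CD = ½ × 1.1 × 260² × 318 × 0.0228 = 2.7×10^5 N ≈ 270 kN

D = 2.7×10^5 N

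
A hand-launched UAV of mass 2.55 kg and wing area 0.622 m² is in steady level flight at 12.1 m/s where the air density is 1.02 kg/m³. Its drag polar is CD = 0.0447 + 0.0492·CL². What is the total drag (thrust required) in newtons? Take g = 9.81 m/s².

In steady level flight, lift balances weight: W = mg = 2.55 × 9.81 = 25.015 N.
q = ½ρv² = ½ × 1.02 × 12.1² = 74.67 Pa.
CL = W/(q·S) = 25.015 / (74.67 × 0.622) = 0.5386.
CD = 0.0447 + 0.0492 × 0.5386² = 0.05897.
D = q·S·CD = 74.67 × 0.622 × 0.05897 = 2.739 N

D = 2.74 N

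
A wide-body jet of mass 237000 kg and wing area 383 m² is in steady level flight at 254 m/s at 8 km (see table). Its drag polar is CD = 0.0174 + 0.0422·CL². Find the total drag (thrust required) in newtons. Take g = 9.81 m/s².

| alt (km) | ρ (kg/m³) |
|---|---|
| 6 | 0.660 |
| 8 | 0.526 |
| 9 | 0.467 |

D = 1.48×10^5 N

At 8 km, from the table: ρ = 0.526 kg/m³.
Level flight ⇒ L = W = m·g = 237000 × 9.81 = 2.325×10^6 N.
q = ½ρv² = ½ × 0.526 × 254² = 16970 Pa.
CL = 2W/(ρv²S) = 2×2.325×10^6/(0.526×254²×383) = 0.3578.
CD = 0.0174 + 0.0422 × 0.3578² = 0.0228.
D = q·S·CD = 16970 × 383 × 0.0228 = 1.482×10^5 N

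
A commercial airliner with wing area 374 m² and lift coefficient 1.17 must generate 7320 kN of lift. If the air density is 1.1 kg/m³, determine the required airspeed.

L = ½ρv²S·CL ⇒ v = √(2L/(ρ·S·CL))
v = √(2 × 7.32×10^6 / (1.1 × 374 × 1.17)) = √30420 = 174 m/s

v = 174 m/s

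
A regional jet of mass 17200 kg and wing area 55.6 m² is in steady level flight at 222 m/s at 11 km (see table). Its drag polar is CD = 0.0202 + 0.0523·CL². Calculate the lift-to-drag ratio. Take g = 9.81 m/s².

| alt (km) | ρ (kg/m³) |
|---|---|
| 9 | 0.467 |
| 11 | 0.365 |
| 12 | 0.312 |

At 11 km, from the table: ρ = 0.365 kg/m³.
Weight W = mg = 17200 × 9.81 = 1.6873×10^5 N; in level flight L = W.
q = ½ρv² = ½ × 0.365 × 222² = 8994 Pa.
CL = 2W/(ρv²S) = 2×1.6873×10^5/(0.365×222²×55.6) = 0.3374.
CD = 0.0202 + 0.0523 × 0.3374² = 0.02615.
L/D = CL/CD = 0.3374 / 0.02615 = 12.9

L/D = 12.9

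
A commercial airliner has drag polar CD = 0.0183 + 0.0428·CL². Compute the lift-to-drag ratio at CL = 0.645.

L/D = 17.9

CD = 0.0183 + 0.0428 × 0.645² = 0.03611
L/D = CL/CD = 0.645 / 0.03611 = 17.9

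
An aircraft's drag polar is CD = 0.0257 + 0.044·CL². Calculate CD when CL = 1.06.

CD = 0.0751

CD = 0.0257 + 0.044 × 1.06² = 0.0257 + 0.04944 = 0.0751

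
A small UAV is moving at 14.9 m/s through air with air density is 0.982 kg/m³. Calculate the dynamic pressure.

q = ½ρv² = ½ × 0.982 × 14.9² = 109 Pa

q = 109 Pa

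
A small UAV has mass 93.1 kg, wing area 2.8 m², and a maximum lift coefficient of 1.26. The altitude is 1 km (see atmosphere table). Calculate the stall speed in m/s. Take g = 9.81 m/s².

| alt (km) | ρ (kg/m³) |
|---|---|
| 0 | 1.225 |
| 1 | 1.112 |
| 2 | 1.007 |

V_stall = 21.6 m/s

At 1 km, from the table: ρ = 1.112 kg/m³.
At stall, lift equals weight: L = W = m·g = 93.1 × 9.81 = 913.3 N.
From L = ½ρV²S·CL,max = W: V_stall = √(2W/(ρSCL,max)) = √(2·913.3/(1.112·2.8·1.26))
V_stall = √465.6 = 21.6 m/s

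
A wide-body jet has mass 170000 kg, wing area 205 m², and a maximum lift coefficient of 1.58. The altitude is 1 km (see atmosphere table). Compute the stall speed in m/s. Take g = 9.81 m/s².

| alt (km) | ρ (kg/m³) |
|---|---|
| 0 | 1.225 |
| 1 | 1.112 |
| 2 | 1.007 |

V_stall = 96.2 m/s

At 1 km, from the table: ρ = 1.112 kg/m³.
Stall occurs when L = W at CL,max. W = mg = 170000 × 9.81 = 1.668×10^6 N.
V_stall = √(2W/(ρ·S·CL,max)) = √(2 × 1.668×10^6 / (1.112 × 205 × 1.58))
V_stall = √9260 = 96.2 m/s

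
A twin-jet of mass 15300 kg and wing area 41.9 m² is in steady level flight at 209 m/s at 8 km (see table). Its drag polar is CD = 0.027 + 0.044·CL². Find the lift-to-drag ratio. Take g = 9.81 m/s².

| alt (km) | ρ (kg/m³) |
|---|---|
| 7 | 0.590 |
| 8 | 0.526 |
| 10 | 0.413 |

L/D = 9.97

At 8 km, from the table: ρ = 0.526 kg/m³.
Level flight ⇒ L = W = m·g = 15300 × 9.81 = 1.5009×10^5 N.
Dynamic pressure q = 0.5 × 0.526 × 209² = 11490 Pa.
CL = W/(q·S) = 1.5009×10^5 / (11490 × 41.9) = 0.3118.
CD = 0.027 + 0.044 × 0.3118² = 0.03128.
L/D = CL/CD = 0.3118 / 0.03128 = 9.97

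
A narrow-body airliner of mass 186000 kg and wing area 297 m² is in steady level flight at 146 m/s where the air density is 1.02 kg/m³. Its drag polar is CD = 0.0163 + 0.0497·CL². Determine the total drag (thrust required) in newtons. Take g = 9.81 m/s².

D = 1.04×10^5 N

Weight W = mg = 186000 × 9.81 = 1.8247×10^6 N; in level flight L = W.
q = ½ρv² = ½ × 1.02 × 146² = 10870 Pa.
Required CL = L/(qS) = 1.8247×10^6/(10870·297) = 0.5651.
CD = 0.0163 + 0.0497 × 0.5651² = 0.03217.
D = q·S·CD = 10870 × 297 × 0.03217 = 1.039×10^5 N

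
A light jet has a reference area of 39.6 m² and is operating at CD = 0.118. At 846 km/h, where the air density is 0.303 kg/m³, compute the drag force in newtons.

Convert speed: v = 846 km/h ÷ 3.6 = 235 m/s.
Dynamic pressure q = ½ρv² = ½ × 0.303 × 235² = 8367 Pa.
D = q·S·CD = 8367 × 39.6 × 0.118 = 39100 N ≈ 39.1 kN

D = 39100 N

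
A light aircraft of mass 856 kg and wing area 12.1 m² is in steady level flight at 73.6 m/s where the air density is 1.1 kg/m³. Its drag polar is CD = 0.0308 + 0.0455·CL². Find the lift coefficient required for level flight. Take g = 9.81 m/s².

CL = 0.233

Level flight ⇒ L = W = m·g = 856 × 9.81 = 8397.4 N.
Dynamic pressure q = 0.5 × 1.1 × 73.6² = 2979 Pa.
CL = W/(q·S) = 8397.4 / (2979 × 12.1) = 0.2329.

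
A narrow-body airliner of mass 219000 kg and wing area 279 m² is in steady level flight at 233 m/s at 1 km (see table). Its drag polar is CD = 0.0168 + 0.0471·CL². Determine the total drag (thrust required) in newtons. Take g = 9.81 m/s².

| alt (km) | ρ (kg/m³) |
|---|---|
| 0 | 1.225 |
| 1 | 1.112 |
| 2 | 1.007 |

At 1 km, from the table: ρ = 1.112 kg/m³.
Weight W = mg = 219000 × 9.81 = 2.1484×10^6 N; in level flight L = W.
q = ½ρv² = ½ × 1.112 × 233² = 30180 Pa.
Required CL = L/(qS) = 2.1484×10^6/(30180·279) = 0.2551.
CD = 0.0168 + 0.0471 × 0.2551² = 0.01987.
D = q·S·CD = 30180 × 279 × 0.01987 = 1.673×10^5 N

D = 1.67×10^5 N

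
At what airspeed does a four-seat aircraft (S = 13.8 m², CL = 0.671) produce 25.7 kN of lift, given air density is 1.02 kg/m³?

v = 73.8 m/s

L = ½ρv²S·CL ⇒ v = √(2L/(ρ·S·CL))
v = √(2 × 25700 / (1.02 × 13.8 × 0.671)) = √5442 = 73.8 m/s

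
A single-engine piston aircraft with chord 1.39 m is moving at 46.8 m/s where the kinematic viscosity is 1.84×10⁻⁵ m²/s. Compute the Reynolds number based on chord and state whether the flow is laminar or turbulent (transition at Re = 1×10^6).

Re = v·c/ν = 46.8 × 1.39 / (1.84×10⁻⁵) = 3.54×10^6
Since 3.54×10^6 > 1×10^6, the flow is turbulent.

Re = 3.54×10^6 (turbulent)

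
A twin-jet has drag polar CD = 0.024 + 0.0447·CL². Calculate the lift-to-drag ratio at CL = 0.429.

CD = 0.024 + 0.0447 × 0.429² = 0.03223
L/D = CL/CD = 0.429 / 0.03223 = 13.3

L/D = 13.3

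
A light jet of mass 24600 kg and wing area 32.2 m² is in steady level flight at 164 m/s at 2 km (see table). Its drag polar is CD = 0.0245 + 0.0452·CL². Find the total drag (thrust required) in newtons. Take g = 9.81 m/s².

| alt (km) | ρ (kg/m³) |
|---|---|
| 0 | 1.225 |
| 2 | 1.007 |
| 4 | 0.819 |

D = 16700 N

At 2 km, from the table: ρ = 1.007 kg/m³.
In steady level flight, lift balances weight: W = mg = 24600 × 9.81 = 2.4133×10^5 N.
Dynamic pressure q = 0.5 × 1.007 × 164² = 13540 Pa.
CL = 2W/(ρv²S) = 2×2.4133×10^5/(1.007×164²×32.2) = 0.5534.
CD = 0.0245 + 0.0452 × 0.5534² = 0.03834.
D = q·S·CD = 13540 × 32.2 × 0.03834 = 16720 N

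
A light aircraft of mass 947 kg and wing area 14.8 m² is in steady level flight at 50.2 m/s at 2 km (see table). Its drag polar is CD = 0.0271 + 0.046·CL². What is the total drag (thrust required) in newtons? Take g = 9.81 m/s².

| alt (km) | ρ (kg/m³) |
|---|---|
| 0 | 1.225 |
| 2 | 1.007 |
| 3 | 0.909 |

At 2 km, from the table: ρ = 1.007 kg/m³.
Weight W = mg = 947 × 9.81 = 9290.1 N; in level flight L = W.
q = ½ρv² = ½ × 1.007 × 50.2² = 1269 Pa.
Required CL = L/(qS) = 9290.1/(1269·14.8) = 0.4947.
CD = 0.0271 + 0.046 × 0.4947² = 0.03836.
D = q·S·CD = 1269 × 14.8 × 0.03836 = 720.3 N

D = 720 N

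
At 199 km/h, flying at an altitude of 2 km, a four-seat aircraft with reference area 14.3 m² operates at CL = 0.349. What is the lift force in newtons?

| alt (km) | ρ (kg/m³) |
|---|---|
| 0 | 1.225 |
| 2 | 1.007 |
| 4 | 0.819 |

L = 7680 N

At 2 km, from the table: ρ = 1.007 kg/m³.
Convert speed: v = 199 km/h ÷ 3.6 = 55.28 m/s.
Dynamic pressure q = ½ρv² = ½ × 1.007 × 55.28² = 1539 Pa.
L = q·S·CL = 1539 × 14.3 × 0.349 = 7680 N ≈ 7.68 kN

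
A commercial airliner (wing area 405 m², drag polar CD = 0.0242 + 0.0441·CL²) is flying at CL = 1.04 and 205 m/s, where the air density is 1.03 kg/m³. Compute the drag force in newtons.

CD = 0.0242 + 0.0441 × 1.04² = 0.0719
D = ½ρv²S·CD = ½ × 1.03 × 205² × 405 × 0.0719 = 6.3×10^5 N

D = 6.3×10^5 N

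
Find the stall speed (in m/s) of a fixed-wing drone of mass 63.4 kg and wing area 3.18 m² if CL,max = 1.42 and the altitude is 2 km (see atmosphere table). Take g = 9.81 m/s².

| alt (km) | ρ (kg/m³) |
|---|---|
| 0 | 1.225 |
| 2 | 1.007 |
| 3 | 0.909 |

V_stall = 16.5 m/s

At 2 km, from the table: ρ = 1.007 kg/m³.
Stall occurs when L = W at CL,max. W = mg = 63.4 × 9.81 = 622 N.
From L = ½ρV²S·CL,max = W: V_stall = √(2W/(ρSCL,max)) = √(2·622/(1.007·3.18·1.42))
V_stall = √273.6 = 16.5 m/s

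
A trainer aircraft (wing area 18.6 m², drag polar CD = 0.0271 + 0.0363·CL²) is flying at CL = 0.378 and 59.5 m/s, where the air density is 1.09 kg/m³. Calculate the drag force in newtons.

D = 1160 N

CD = 0.0271 + 0.0363 × 0.378² = 0.03229
D = ½ρv²S·CD = ½ × 1.09 × 59.5² × 18.6 × 0.03229 = 1160 N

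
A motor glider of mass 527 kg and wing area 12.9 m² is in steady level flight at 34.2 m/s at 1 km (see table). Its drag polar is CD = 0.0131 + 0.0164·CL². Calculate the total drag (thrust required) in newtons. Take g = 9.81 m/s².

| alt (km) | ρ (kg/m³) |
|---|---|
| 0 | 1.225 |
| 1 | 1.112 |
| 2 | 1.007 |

At 1 km, from the table: ρ = 1.112 kg/m³.
Weight W = mg = 527 × 9.81 = 5169.9 N; in level flight L = W.
q = ½ρv² = ½ × 1.112 × 34.2² = 650.3 Pa.
Required CL = L/(qS) = 5169.9/(650.3·12.9) = 0.6163.
CD = 0.0131 + 0.0164 × 0.6163² = 0.01933.
D = q·S·CD = 650.3 × 12.9 × 0.01933 = 162.1 N

D = 162 N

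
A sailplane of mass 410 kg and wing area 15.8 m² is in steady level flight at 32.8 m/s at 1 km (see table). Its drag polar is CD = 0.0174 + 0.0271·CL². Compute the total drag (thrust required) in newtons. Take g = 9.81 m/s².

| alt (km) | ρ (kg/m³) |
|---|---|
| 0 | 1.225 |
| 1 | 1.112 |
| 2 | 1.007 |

At 1 km, from the table: ρ = 1.112 kg/m³.
In steady level flight, lift balances weight: W = mg = 410 × 9.81 = 4022.1 N.
Dynamic pressure q = 0.5 × 1.112 × 32.8² = 598.2 Pa.
Required CL = L/(qS) = 4022.1/(598.2·15.8) = 0.4256.
CD = 0.0174 + 0.0271 × 0.4256² = 0.02231.
D = q·S·CD = 598.2 × 15.8 × 0.02231 = 210.8 N

D = 211 N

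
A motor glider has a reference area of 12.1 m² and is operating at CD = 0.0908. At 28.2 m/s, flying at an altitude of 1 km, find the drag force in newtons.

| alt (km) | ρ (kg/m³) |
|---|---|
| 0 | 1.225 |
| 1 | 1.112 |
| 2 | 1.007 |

At 1 km, from the table: ρ = 1.112 kg/m³.
D = ½ρv²S·CD = ½ × 1.112 × 28.2² × 12.1 × 0.0908 = 486 N

D = 486 N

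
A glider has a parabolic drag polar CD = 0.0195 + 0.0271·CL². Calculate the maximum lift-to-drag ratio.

For CD = CD0 + K·CL², (L/D)max occurs at CL* = √(CD0/K) and equals 1/(2√(K·CD0)).
(L/D)max = 1/(2√(0.0271 × 0.0195)) = 1/(2 × 0.02299) = 21.8

(L/D)max = 21.8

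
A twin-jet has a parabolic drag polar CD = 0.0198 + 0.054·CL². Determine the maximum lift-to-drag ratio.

(L/D)max = 15.3

For CD = CD0 + K·CL², (L/D)max occurs at CL* = √(CD0/K) and equals 1/(2√(K·CD0)).
(L/D)max = 1/(2√(0.054 × 0.0198)) = 1/(2 × 0.0327) = 15.3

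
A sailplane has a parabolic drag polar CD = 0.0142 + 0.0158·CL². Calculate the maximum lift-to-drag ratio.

For CD = CD0 + K·CL², (L/D)max occurs at CL* = √(CD0/K) and equals 1/(2√(K·CD0)).
(L/D)max = 1/(2√(0.0158 × 0.0142)) = 1/(2 × 0.01498) = 33.4

(L/D)max = 33.4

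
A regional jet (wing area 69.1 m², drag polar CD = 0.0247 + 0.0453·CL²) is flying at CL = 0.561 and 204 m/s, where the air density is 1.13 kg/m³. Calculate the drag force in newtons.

D = 63300 N

CD = 0.0247 + 0.0453 × 0.561² = 0.03896
D = ½ρv²S·CD = ½ × 1.13 × 204² × 69.1 × 0.03896 = 63300 N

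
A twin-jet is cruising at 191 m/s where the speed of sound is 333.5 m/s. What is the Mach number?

M = 0.573

M = v/a = 191 / 333.5 = 0.573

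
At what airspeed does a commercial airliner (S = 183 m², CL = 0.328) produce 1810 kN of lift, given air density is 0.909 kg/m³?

L = ½ρv²S·CL ⇒ v = √(2L/(ρ·S·CL))
v = √(2 × 1.81×10^6 / (0.909 × 183 × 0.328)) = √66350 = 258 m/s

v = 258 m/s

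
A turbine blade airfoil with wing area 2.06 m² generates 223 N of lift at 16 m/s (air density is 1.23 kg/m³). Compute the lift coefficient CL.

From L = ½ρv²S·CL, rearranging gives CL = 2L/(ρv²S).
CL = 2 × 223 / (1.23 × 16² × 2.06) = 0.688

CL = 0.688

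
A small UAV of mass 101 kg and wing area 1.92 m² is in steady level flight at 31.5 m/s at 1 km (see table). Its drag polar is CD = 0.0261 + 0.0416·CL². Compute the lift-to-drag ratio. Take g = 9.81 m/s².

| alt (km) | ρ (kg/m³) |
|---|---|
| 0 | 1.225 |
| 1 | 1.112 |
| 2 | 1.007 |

L/D = 15

At 1 km, from the table: ρ = 1.112 kg/m³.
In steady level flight, lift balances weight: W = mg = 101 × 9.81 = 990.81 N.
q = ½ρv² = ½ × 1.112 × 31.5² = 551.7 Pa.
CL = 2W/(ρv²S) = 2×990.81/(1.112×31.5²×1.92) = 0.9354.
CD = 0.0261 + 0.0416 × 0.9354² = 0.0625.
L/D = CL/CD = 0.9354 / 0.0625 = 15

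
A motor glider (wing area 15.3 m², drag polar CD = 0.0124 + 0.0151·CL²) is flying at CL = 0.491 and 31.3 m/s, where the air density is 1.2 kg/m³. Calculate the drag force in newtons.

CD = 0.0124 + 0.0151 × 0.491² = 0.01604
D = ½ρv²S·CD = ½ × 1.2 × 31.3² × 15.3 × 0.01604 = 144 N

D = 144 N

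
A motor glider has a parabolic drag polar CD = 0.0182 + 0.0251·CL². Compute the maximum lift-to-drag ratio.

(L/D)max = 23.4

For CD = CD0 + K·CL², (L/D)max occurs at CL* = √(CD0/K) and equals 1/(2√(K·CD0)).
(L/D)max = 1/(2√(0.0251 × 0.0182)) = 1/(2 × 0.02137) = 23.4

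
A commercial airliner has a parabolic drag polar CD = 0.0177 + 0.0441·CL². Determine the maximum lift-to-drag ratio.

For CD = CD0 + K·CL², (L/D)max occurs at CL* = √(CD0/K) and equals 1/(2√(K·CD0)).
(L/D)max = 1/(2√(0.0441 × 0.0177)) = 1/(2 × 0.02794) = 17.9

(L/D)max = 17.9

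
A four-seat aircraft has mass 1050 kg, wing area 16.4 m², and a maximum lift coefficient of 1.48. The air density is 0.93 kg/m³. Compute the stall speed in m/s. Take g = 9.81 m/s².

Stall occurs when L = W at CL,max. W = mg = 1050 × 9.81 = 10300 N.
V_stall = √(2W/(ρ·S·CL,max)) = √(2 × 10300 / (0.93 × 16.4 × 1.48))
V_stall = √912.6 = 30.2 m/s

V_stall = 30.2 m/s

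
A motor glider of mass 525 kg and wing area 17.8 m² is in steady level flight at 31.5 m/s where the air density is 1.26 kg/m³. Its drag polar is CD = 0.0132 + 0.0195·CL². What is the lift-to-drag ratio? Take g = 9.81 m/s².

L/D = 26.6

In steady level flight, lift balances weight: W = mg = 525 × 9.81 = 5150.2 N.
q = ½ρv² = ½ × 1.26 × 31.5² = 625.1 Pa.
CL = 2W/(ρv²S) = 2×5150.2/(1.26×31.5²×17.8) = 0.4629.
CD = 0.0132 + 0.0195 × 0.4629² = 0.01738.
L/D = CL/CD = 0.4629 / 0.01738 = 26.6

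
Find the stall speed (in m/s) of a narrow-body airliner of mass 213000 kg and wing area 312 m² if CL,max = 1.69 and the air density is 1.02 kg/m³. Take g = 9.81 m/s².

V_stall = 88.1 m/s

At stall, lift equals weight: L = W = m·g = 213000 × 9.81 = 2.09×10^6 N.
V_stall = √(2W/(ρ·S·CL,max)) = √(2 × 2.09×10^6 / (1.02 × 312 × 1.69))
V_stall = √7770 = 88.1 m/s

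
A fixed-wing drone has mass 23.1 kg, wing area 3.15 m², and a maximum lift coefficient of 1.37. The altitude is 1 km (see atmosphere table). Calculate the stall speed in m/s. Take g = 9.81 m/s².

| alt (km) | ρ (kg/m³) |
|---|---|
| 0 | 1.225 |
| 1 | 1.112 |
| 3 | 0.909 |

At 1 km, from the table: ρ = 1.112 kg/m³.
At stall, lift equals weight: L = W = m·g = 23.1 × 9.81 = 226.6 N.
From L = ½ρV²S·CL,max = W: V_stall = √(2W/(ρSCL,max)) = √(2·226.6/(1.112·3.15·1.37))
V_stall = √94.44 = 9.72 m/s

V_stall = 9.72 m/s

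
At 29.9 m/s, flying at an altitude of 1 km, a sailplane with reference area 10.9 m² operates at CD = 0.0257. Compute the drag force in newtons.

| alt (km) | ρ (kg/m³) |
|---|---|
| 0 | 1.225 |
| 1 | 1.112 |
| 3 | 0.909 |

D = 139 N

At 1 km, from the table: ρ = 1.112 kg/m³.
D = ½ρv²S·CD = ½ × 1.112 × 29.9² × 10.9 × 0.0257 = 139 N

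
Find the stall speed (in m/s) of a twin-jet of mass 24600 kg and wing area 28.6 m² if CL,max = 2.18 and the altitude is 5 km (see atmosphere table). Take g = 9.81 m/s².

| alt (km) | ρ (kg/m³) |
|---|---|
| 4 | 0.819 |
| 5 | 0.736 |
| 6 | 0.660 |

V_stall = 103 m/s

At 5 km, from the table: ρ = 0.736 kg/m³.
Weight W = mg = 24600 × 9.81 = 2.413×10^5 N.
From L = ½ρV²S·CL,max = W: V_stall = √(2W/(ρSCL,max)) = √(2·2.413×10^5/(0.736·28.6·2.18))
V_stall = √10520 = 103 m/s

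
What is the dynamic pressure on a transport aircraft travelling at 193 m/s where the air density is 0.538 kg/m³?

q = 10000 Pa

q = ½ρv² = ½ × 0.538 × 193² = 10000 Pa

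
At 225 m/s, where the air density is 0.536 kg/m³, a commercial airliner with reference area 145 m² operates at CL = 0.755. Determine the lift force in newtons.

L = ½ρv²S·CL = ½ × 0.536 × 225² × 145 × 0.755 = 1.49×10^6 N ≈ 1490 kN

L = 1.49×10^6 N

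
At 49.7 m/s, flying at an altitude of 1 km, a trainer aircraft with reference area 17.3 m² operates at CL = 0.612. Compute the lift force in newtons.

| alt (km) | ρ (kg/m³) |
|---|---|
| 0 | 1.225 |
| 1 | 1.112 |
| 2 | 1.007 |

At 1 km, from the table: ρ = 1.112 kg/m³.
L = ½ρv²S·CL = ½ × 1.112 × 49.7² × 17.3 × 0.612 = 14500 N ≈ 14.5 kN

L = 14500 N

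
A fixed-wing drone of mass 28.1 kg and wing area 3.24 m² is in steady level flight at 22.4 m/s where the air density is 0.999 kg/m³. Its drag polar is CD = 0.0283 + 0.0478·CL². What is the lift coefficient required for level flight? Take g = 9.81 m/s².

CL = 0.339

In steady level flight, lift balances weight: W = mg = 28.1 × 9.81 = 275.66 N.
Dynamic pressure q = 0.5 × 0.999 × 22.4² = 250.6 Pa.
CL = 2W/(ρv²S) = 2×275.66/(0.999×22.4²×3.24) = 0.3395.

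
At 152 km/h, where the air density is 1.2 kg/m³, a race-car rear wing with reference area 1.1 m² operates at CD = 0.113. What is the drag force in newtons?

Convert speed: v = 152 km/h ÷ 3.6 = 42.22 m/s.
Dynamic pressure q = ½ρv² = ½ × 1.2 × 42.22² = 1070 Pa.
D = q·S·CD = 1070 × 1.1 × 0.113 = 133 N

D = 133 N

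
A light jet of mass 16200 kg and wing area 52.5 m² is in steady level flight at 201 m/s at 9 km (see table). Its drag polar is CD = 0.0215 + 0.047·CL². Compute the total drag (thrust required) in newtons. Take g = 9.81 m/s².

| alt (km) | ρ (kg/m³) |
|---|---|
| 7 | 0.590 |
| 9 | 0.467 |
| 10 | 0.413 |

D = 13000 N

At 9 km, from the table: ρ = 0.467 kg/m³.
Level flight ⇒ L = W = m·g = 16200 × 9.81 = 1.5892×10^5 N.
q = ½ρv² = ½ × 0.467 × 201² = 9434 Pa.
CL = W/(q·S) = 1.5892×10^5 / (9434 × 52.5) = 0.3209.
CD = 0.0215 + 0.047 × 0.3209² = 0.02634.
D = q·S·CD = 9434 × 52.5 × 0.02634 = 13040 N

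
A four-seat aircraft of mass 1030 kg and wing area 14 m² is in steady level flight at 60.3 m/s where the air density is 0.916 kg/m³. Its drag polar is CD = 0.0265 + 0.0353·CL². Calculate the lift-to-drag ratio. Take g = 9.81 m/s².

L/D = 13.1

Weight W = mg = 1030 × 9.81 = 10104 N; in level flight L = W.
Dynamic pressure q = 0.5 × 0.916 × 60.3² = 1665 Pa.
CL = W/(q·S) = 10104 / (1665 × 14) = 0.4334.
CD = 0.0265 + 0.0353 × 0.4334² = 0.03313.
L/D = CL/CD = 0.4334 / 0.03313 = 13.1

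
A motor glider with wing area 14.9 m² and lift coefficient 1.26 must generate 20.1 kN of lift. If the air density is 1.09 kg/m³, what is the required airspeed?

v = 44.3 m/s

L = ½ρv²S·CL ⇒ v = √(2L/(ρ·S·CL))
v = √(2 × 20100 / (1.09 × 14.9 × 1.26)) = √1964 = 44.3 m/s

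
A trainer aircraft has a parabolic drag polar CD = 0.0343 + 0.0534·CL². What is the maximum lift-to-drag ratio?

(L/D)max = 11.7

For CD = CD0 + K·CL², (L/D)max occurs at CL* = √(CD0/K) and equals 1/(2√(K·CD0)).
(L/D)max = 1/(2√(0.0534 × 0.0343)) = 1/(2 × 0.0428) = 11.7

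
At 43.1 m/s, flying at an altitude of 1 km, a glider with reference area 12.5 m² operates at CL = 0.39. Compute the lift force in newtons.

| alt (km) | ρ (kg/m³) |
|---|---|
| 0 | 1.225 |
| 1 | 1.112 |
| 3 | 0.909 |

At 1 km, from the table: ρ = 1.112 kg/m³.
L = ½ρv²S·CL = ½ × 1.112 × 43.1² × 12.5 × 0.39 = 5040 N ≈ 5.04 kN

L = 5040 N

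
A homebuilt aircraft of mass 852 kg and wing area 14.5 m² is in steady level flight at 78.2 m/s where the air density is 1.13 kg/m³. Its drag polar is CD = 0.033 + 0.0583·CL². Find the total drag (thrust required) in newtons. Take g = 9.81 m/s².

D = 1730 N

Level flight ⇒ L = W = m·g = 852 × 9.81 = 8358.1 N.
q = ½ρv² = ½ × 1.13 × 78.2² = 3455 Pa.
CL = W/(q·S) = 8358.1 / (3455 × 14.5) = 0.1668.
CD = 0.033 + 0.0583 × 0.1668² = 0.03462.
D = q·S·CD = 3455 × 14.5 × 0.03462 = 1735 N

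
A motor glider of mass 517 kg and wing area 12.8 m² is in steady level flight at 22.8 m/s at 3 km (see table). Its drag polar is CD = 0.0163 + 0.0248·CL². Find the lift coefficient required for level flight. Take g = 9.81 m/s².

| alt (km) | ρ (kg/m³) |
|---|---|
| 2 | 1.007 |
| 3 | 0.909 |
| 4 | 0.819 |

CL = 1.68

At 3 km, from the table: ρ = 0.909 kg/m³.
Level flight ⇒ L = W = m·g = 517 × 9.81 = 5071.8 N.
q = ½ρv² = ½ × 0.909 × 22.8² = 236.3 Pa.
Required CL = L/(qS) = 5071.8/(236.3·12.8) = 1.677.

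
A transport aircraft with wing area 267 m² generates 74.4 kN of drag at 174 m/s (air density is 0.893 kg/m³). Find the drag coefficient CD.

CD = 0.0206

From D = ½ρv²S·CD, rearranging gives CD = 2D/(ρv²S).
CD = 2 × 74400 / (0.893 × 174² × 267) = 0.0206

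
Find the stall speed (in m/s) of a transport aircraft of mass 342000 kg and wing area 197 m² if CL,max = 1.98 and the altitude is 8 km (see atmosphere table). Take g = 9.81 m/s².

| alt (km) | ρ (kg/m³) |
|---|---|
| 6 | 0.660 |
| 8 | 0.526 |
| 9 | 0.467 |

V_stall = 181 m/s

At 8 km, from the table: ρ = 0.526 kg/m³.
At stall, lift equals weight: L = W = m·g = 342000 × 9.81 = 3.355×10^6 N.
V_stall = √(2W/(ρ·S·CL,max)) = √(2 × 3.355×10^6 / (0.526 × 197 × 1.98))
V_stall = √32700 = 181 m/s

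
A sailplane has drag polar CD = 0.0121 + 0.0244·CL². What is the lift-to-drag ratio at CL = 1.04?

L/D = 27

CD = 0.0121 + 0.0244 × 1.04² = 0.03849
L/D = CL/CD = 1.04 / 0.03849 = 27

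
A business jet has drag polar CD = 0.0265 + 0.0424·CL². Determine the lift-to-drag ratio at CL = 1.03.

L/D = 14.4

CD = 0.0265 + 0.0424 × 1.03² = 0.07148
L/D = CL/CD = 1.03 / 0.07148 = 14.4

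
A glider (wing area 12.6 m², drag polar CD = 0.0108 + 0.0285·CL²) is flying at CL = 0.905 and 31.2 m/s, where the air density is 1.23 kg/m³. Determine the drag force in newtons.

D = 258 N

CD = 0.0108 + 0.0285 × 0.905² = 0.03414
D = ½ρv²S·CD = ½ × 1.23 × 31.2² × 12.6 × 0.03414 = 258 N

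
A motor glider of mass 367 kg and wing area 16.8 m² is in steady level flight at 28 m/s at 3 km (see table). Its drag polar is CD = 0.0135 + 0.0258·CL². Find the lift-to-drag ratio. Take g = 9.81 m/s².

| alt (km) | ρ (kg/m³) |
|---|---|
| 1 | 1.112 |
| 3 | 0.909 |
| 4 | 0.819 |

At 3 km, from the table: ρ = 0.909 kg/m³.
Weight W = mg = 367 × 9.81 = 3600.3 N; in level flight L = W.
Dynamic pressure q = 0.5 × 0.909 × 28² = 356.3 Pa.
CL = 2W/(ρv²S) = 2×3600.3/(0.909×28²×16.8) = 0.6014.
CD = 0.0135 + 0.0258 × 0.6014² = 0.02283.
L/D = CL/CD = 0.6014 / 0.02283 = 26.3

L/D = 26.3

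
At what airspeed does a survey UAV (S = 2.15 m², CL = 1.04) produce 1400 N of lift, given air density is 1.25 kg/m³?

v = 31.7 m/s

L = ½ρv²S·CL ⇒ v = √(2L/(ρ·S·CL))
v = √(2 × 1400 / (1.25 × 2.15 × 1.04)) = √1002 = 31.7 m/s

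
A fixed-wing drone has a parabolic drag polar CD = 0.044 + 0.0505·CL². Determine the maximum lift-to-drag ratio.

For CD = CD0 + K·CL², (L/D)max occurs at CL* = √(CD0/K) and equals 1/(2√(K·CD0)).
(L/D)max = 1/(2√(0.0505 × 0.044)) = 1/(2 × 0.04714) = 10.6

(L/D)max = 10.6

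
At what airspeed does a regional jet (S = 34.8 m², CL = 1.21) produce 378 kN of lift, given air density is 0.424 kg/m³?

v = 206 m/s

L = ½ρv²S·CL ⇒ v = √(2L/(ρ·S·CL))
v = √(2 × 3.78×10^5 / (0.424 × 34.8 × 1.21)) = √42340 = 206 m/s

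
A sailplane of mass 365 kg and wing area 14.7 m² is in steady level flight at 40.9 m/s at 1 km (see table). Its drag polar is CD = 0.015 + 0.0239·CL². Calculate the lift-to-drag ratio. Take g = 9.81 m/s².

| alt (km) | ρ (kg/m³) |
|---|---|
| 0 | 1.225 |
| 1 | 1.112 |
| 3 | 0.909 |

L/D = 15.7

At 1 km, from the table: ρ = 1.112 kg/m³.
Weight W = mg = 365 × 9.81 = 3580.7 N; in level flight L = W.
q = ½ρv² = ½ × 1.112 × 40.9² = 930.1 Pa.
CL = 2W/(ρv²S) = 2×3580.7/(1.112×40.9²×14.7) = 0.2619.
CD = 0.015 + 0.0239 × 0.2619² = 0.01664.
L/D = CL/CD = 0.2619 / 0.01664 = 15.7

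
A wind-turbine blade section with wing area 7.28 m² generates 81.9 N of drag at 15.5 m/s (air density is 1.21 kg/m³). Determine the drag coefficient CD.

CD = 0.0774

From D = ½ρv²S·CD, rearranging gives CD = 2D/(ρv²S).
CD = 2 × 81.9 / (1.21 × 15.5² × 7.28) = 0.0774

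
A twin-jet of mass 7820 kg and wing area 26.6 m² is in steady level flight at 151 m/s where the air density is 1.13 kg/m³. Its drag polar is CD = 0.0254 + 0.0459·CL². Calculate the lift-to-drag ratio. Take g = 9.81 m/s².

Level flight ⇒ L = W = m·g = 7820 × 9.81 = 76714 N.
q = ½ρv² = ½ × 1.13 × 151² = 12880 Pa.
Required CL = L/(qS) = 76714/(12880·26.6) = 0.2239.
CD = 0.0254 + 0.0459 × 0.2239² = 0.0277.
L/D = CL/CD = 0.2239 / 0.0277 = 8.08

L/D = 8.08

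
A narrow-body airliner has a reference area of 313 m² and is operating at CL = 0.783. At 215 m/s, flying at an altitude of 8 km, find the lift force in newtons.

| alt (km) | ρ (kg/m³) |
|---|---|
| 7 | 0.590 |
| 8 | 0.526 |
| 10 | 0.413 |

At 8 km, from the table: ρ = 0.526 kg/m³.
L = ½ρv²S·CL = ½ × 0.526 × 215² × 313 × 0.783 = 2.98×10^6 N ≈ 2980 kN

L = 2.98×10^6 N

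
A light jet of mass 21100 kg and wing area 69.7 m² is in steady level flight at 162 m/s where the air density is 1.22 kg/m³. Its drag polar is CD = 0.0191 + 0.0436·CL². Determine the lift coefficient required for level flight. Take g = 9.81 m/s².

CL = 0.186

Level flight ⇒ L = W = m·g = 21100 × 9.81 = 2.0699×10^5 N.
Dynamic pressure q = 0.5 × 1.22 × 162² = 16010 Pa.
CL = W/(q·S) = 2.0699×10^5 / (16010 × 69.7) = 0.1855.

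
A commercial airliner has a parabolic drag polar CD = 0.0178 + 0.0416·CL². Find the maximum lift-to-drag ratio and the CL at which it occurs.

For CD = CD0 + K·CL², (L/D)max occurs at CL* = √(CD0/K) and equals 1/(2√(K·CD0)).
(L/D)max = 1/(2√(0.0416 × 0.0178)) = 1/(2 × 0.02721) = 18.4
CL* = √(0.0178/0.0416) = 0.654

(L/D)max = 18.4, at CL = 0.654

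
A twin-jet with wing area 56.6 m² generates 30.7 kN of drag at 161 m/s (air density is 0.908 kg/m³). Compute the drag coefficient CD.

CD = 0.0461

From D = ½ρv²S·CD, rearranging gives CD = 2D/(ρv²S).
CD = 2 × 30700 / (0.908 × 161² × 56.6) = 0.0461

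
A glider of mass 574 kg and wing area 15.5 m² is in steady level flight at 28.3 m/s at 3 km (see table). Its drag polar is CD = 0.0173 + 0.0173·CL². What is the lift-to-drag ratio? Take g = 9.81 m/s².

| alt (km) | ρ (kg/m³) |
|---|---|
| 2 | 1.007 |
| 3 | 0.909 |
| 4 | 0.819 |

L/D = 28.9

At 3 km, from the table: ρ = 0.909 kg/m³.
Level flight ⇒ L = W = m·g = 574 × 9.81 = 5630.9 N.
Dynamic pressure q = 0.5 × 0.909 × 28.3² = 364 Pa.
CL = W/(q·S) = 5630.9 / (364 × 15.5) = 0.998.
CD = 0.0173 + 0.0173 × 0.998² = 0.03453.
L/D = CL/CD = 0.998 / 0.03453 = 28.9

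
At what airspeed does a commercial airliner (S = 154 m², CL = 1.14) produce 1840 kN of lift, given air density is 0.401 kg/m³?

L = ½ρv²S·CL ⇒ v = √(2L/(ρ·S·CL))
v = √(2 × 1.84×10^6 / (0.401 × 154 × 1.14)) = √52270 = 229 m/s

v = 229 m/s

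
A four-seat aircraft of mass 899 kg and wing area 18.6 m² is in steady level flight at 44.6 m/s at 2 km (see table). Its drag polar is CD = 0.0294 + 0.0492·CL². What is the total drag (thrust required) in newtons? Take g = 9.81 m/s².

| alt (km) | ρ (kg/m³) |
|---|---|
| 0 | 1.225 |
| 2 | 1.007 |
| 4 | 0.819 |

D = 753 N

At 2 km, from the table: ρ = 1.007 kg/m³.
In steady level flight, lift balances weight: W = mg = 899 × 9.81 = 8819.2 N.
Dynamic pressure q = 0.5 × 1.007 × 44.6² = 1002 Pa.
Required CL = L/(qS) = 8819.2/(1002·18.6) = 0.4734.
CD = 0.0294 + 0.0492 × 0.4734² = 0.04043.
D = q·S·CD = 1002 × 18.6 × 0.04043 = 753.1 N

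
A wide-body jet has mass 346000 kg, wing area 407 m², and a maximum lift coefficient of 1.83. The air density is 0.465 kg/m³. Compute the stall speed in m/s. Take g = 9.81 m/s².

At stall, lift equals weight: L = W = m·g = 346000 × 9.81 = 3.394×10^6 N.
V_stall = √(2W/(ρ·S·CL,max)) = √(2 × 3.394×10^6 / (0.465 × 407 × 1.83))
V_stall = √19600 = 140 m/s

V_stall = 140 m/s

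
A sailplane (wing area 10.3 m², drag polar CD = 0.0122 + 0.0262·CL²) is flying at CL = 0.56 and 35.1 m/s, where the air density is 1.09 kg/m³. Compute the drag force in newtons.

D = 141 N

CD = 0.0122 + 0.0262 × 0.56² = 0.02042
D = ½ρv²S·CD = ½ × 1.09 × 35.1² × 10.3 × 0.02042 = 141 N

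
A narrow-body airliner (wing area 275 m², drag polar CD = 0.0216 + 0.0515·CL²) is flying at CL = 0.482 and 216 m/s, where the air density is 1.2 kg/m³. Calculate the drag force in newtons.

D = 2.58×10^5 N

CD = 0.0216 + 0.0515 × 0.482² = 0.03356
D = ½ρv²S·CD = ½ × 1.2 × 216² × 275 × 0.03356 = 2.58×10^5 N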